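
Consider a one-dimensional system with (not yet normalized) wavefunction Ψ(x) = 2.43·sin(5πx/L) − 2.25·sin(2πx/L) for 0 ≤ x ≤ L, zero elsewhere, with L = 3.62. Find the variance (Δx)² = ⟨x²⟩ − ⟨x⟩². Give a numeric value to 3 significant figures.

Compute ⟨x⟩ and ⟨x²⟩ separately, then (Δx)² = ⟨x²⟩ − ⟨x⟩².
On 0 ≤ x ≤ L (j ≠ l): ∫sin²(jπx/L) dx = L/2, ∫sin(jπx/L)·sin(lπx/L) dx = 0; diagonal moments ∫x·sin²(jπx/L) dx = L²/4, ∫x²·sin²(jπx/L) dx = L³·(1/6 − 1/(4j²π²)); cross terms ∫x·sin(jπx/L)·sin(lπx/L) dx = 0 for j + l even and −4jlL²/(π²(j² − l²)²) for j + l odd, ∫x²·sin(jπx/L)·sin(lπx/L) dx = (−1)^(j+l)·4jlL³/(π²(j² − l²)²); higher powers the same way via product-to-sum and parts.
Normalization: ∫|Ψ|² dx = 19.851.
⟨x⟩ = 1.8763 and ⟨x²⟩ = 4.5174.
(Δx)² = 4.5174 − (1.8763)² = 0.99672.

0.997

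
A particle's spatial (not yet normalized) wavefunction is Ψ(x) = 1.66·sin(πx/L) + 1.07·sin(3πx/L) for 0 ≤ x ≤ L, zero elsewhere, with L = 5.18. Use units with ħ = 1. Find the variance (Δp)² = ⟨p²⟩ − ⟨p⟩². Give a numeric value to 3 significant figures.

1.23

Compute ⟨p⟩ and ⟨p²⟩ separately; (Δp)² = ⟨p²⟩ − ⟨p⟩².
d²/dx² sin(jπx/L) = −(jπ/L)²·sin(jπx/L); on 0 ≤ x ≤ L, ∫sin²(jπx/L) dx = L/2 and ∫sin(jπx/L)·sin(lπx/L) dx = 0 for j ≠ l, so only diagonal terms survive in ∫|Ψ|² and ∫Ψ·Ψ″; ∫Ψ·Ψ′ dx = [Ψ²/2] between the walls = 0.
Normalization: ∫|Ψ|² dx = 10.102.
⟨p⟩ = 0.0000 and ⟨p²⟩ = 1.2316.
(Δp)² = 1.2316 − (0.0000)² = 1.2316.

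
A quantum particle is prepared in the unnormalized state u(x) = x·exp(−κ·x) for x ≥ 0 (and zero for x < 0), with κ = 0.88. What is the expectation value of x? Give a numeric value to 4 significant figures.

1.705

⟨x⟩ = ∫ x·|u|² dx / ∫|u|² dx (integrals over the domain).
Every integrand reduces to terms xʲ·e^(−2κx) on [0, ∞); use ∫₀^∞ xʲ·e^(−2κx) dx = j!/(2κ)^(j+1).
State is unnormalized: ∫|u|² dx = 0.36685, and ∫u*·x·u dx = 0.62532, so ⟨x⟩ = 0.62532 / 0.36685.
⟨x⟩ = 1.7045.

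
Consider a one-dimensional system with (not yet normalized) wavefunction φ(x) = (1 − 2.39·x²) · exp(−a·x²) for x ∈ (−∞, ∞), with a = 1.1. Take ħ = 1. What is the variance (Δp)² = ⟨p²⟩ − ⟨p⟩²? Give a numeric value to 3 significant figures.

Compute ⟨p⟩ and ⟨p²⟩ separately; (Δp)² = ⟨p²⟩ − ⟨p⟩².
Expand each integrand as polynomial × e^(−2ax²) and use ∫x^(2j)·e^(−2ax²) dx = (2j−1)!!/(4a)^j · √(π/(2a)), odd powers → 0; here √(π/(2a)) = 1.1950. Differentiate with the product rule, d/dx e^(−ax²) = −2ax·e^(−ax²).
Normalization: ∫|φ|² dx = 0.95453.
⟨p⟩ = 0.0000 and ⟨p²⟩ = 5.7173.
(Δp)² = 5.7173 − (0.0000)² = 5.7173.

5.72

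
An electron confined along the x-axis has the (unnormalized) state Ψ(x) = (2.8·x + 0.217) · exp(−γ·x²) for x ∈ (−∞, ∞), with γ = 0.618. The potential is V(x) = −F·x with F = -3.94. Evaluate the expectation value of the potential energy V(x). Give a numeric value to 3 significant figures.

0.602

⟨V⟩ = ∫ V(x)·|Ψ|² dx / ∫|Ψ|² dx.
Expand each integrand as polynomial × e^(−2γx²) and use ∫x^(2j)·e^(−2γx²) dx = (2j−1)!!/(4γ)^j · √(π/(2γ)), odd powers → 0; here √(π/(2γ)) = 1.5943.
State is unnormalized: ∫|Ψ|² dx = 5.1314, and ∫Ψ*·V(x)·Ψ dx = 3.0879, so ⟨V⟩ = 3.0879 / 5.1314.
⟨V⟩ = 0.60177.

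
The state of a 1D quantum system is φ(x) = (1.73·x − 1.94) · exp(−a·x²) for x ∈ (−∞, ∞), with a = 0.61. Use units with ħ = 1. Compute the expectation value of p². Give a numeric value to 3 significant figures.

0.910

p² φ = −ħ² d²φ/dx²; ⟨p²⟩ = −ħ² ∫ φ*·φ'' dx / ∫|φ|² dx.
Expand each integrand as polynomial × e^(−2ax²) and use ∫x^(2j)·e^(−2ax²) dx = (2j−1)!!/(4a)^j · √(π/(2a)), odd powers → 0; here √(π/(2a)) = 1.6047. Differentiate with the product rule, d/dx e^(−ax²) = −2ax·e^(−ax²).
State is unnormalized: ∫|φ|² dx = 8.0078, and ∫φ*·(−ħ² φ'') dx = 7.2861, so ⟨p²⟩ = 7.2861 / 8.0078.
⟨p²⟩ = 0.90988.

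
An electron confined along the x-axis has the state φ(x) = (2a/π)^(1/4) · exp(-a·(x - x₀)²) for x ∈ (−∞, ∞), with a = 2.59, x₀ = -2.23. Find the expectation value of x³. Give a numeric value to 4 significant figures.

-11.74

⟨x³⟩ = ∫ x³·|φ|² dx (integrals over the domain).
Gaussian moments (u = x − x₀): ∫u^(2j)·e^(−2au²) du = (2j−1)!!/(4a)^j · √(π/(2a)), odd powers integrate to 0; here √(π/(2a)) = 0.77877.
⟨x³⟩ = -11.735.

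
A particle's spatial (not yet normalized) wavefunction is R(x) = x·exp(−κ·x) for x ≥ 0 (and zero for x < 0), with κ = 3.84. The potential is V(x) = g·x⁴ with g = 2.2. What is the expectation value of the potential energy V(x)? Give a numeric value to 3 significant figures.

0.228

⟨V⟩ = ∫ V(x)·|R|² dx / ∫|R|² dx.
Every integrand reduces to terms xʲ·e^(−2κx) on [0, ∞); use ∫₀^∞ xʲ·e^(−2κx) dx = j!/(2κ)^(j+1).
State is unnormalized: ∫|R|² dx = 0.0044152, and ∫R*·V(x)·R dx = 0.0010051, so ⟨V⟩ = 0.0010051 / 0.0044152.
⟨V⟩ = 0.22766.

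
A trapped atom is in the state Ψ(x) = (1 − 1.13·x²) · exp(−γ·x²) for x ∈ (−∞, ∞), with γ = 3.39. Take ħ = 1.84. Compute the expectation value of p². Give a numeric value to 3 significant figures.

p² Ψ = −ħ² d²Ψ/dx²; ⟨p²⟩ = −ħ² ∫ Ψ*·Ψ'' dx / ∫|Ψ|² dx.
Expand each integrand as polynomial × e^(−2γx²) and use ∫x^(2j)·e^(−2γx²) dx = (2j−1)!!/(4γ)^j · √(π/(2γ)), odd powers → 0; here √(π/(2γ)) = 0.68071. Differentiate with the product rule, d/dx e^(−γx²) = −2γx·e^(−γx²).
State is unnormalized: ∫|Ψ|² dx = 0.58144, and ∫Ψ*·(−ħ² Ψ'') dx = 9.4945, so ⟨p²⟩ = 9.4945 / 0.58144.
⟨p²⟩ = 16.329.

16.3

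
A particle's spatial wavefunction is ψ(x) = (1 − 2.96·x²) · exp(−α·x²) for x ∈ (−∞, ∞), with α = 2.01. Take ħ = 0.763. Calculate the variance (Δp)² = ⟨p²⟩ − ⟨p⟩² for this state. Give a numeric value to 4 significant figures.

Compute ⟨p⟩ and ⟨p²⟩ separately; (Δp)² = ⟨p²⟩ − ⟨p⟩².
Expand each integrand as polynomial × e^(−2αx²) and use ∫x^(2j)·e^(−2αx²) dx = (2j−1)!!/(4α)^j · √(π/(2α)), odd powers → 0; here √(π/(2α)) = 0.88402. Differentiate with the product rule, d/dx e^(−αx²) = −2αx·e^(−αx²).
Normalization: ∫|ψ|² dx = 0.59256.
⟨p⟩ = 0.0000 and ⟨p²⟩ = 4.6874.
(Δp)² = 4.6874 − (0.0000)² = 4.6874.

4.687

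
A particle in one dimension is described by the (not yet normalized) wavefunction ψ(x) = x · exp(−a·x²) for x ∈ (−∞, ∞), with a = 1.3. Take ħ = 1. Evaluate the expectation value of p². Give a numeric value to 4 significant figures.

3.900

p² ψ = −ħ² d²ψ/dx²; ⟨p²⟩ = −ħ² ∫ ψ*·ψ'' dx / ∫|ψ|² dx.
Expand each integrand as polynomial × e^(−2ax²) and use ∫x^(2j)·e^(−2ax²) dx = (2j−1)!!/(4a)^j · √(π/(2a)), odd powers → 0; here √(π/(2a)) = 1.0992. Differentiate with the product rule, d/dx e^(−ax²) = −2ax·e^(−ax²).
State is unnormalized: ∫|ψ|² dx = 0.21139, and ∫ψ*·(−ħ² ψ'') dx = 0.82442, so ⟨p²⟩ = 0.82442 / 0.21139.
⟨p²⟩ = 3.9000.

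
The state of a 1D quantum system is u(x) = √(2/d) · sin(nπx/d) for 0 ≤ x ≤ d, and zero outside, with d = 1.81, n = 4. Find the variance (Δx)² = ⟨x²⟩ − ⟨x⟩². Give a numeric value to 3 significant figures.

0.263

Compute ⟨x⟩ and ⟨x²⟩ separately, then (Δx)² = ⟨x²⟩ − ⟨x⟩².
With sin²θ = (1 − cos2θ)/2 on 0 ≤ x ≤ d: ∫sin²(nπx/d) dx = d/2, ∫x·sin²(nπx/d) dx = d²/4, ∫x²·sin²(nπx/d) dx = d³·(1/6 − 1/(4n²π²)); higher powers xᵏ the same way, integrating xᵏ·cos(2nπx/d) by parts.
⟨x⟩ = 0.90500 and ⟨x²⟩ = 1.0817.
(Δx)² = 1.0817 − (0.90500)² = 0.26264.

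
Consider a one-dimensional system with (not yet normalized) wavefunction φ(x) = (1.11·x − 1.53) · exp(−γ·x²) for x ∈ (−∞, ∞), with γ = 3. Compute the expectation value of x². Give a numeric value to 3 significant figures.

0.0903

⟨x²⟩ = ∫ x²·|φ|² dx / ∫|φ|² dx (integrals over the domain).
Expand each integrand as polynomial × e^(−2γx²) and use ∫x^(2j)·e^(−2γx²) dx = (2j−1)!!/(4γ)^j · √(π/(2γ)), odd powers → 0; here √(π/(2γ)) = 0.72360.
State is unnormalized: ∫|φ|² dx = 1.7682, and ∫φ*·x²·φ dx = 0.15973, so ⟨x²⟩ = 0.15973 / 1.7682.
⟨x²⟩ = 0.090336.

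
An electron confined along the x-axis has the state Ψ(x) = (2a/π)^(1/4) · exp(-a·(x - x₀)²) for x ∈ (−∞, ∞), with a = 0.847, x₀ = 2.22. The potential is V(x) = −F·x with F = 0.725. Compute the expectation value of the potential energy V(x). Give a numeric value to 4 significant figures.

-1.610

⟨V⟩ = ∫ V(x)·|Ψ|² dx.
Gaussian moments (u = x − x₀): ∫u^(2j)·e^(−2au²) du = (2j−1)!!/(4a)^j · √(π/(2a)), odd powers integrate to 0; here √(π/(2a)) = 1.3618.
⟨V⟩ = -1.6095.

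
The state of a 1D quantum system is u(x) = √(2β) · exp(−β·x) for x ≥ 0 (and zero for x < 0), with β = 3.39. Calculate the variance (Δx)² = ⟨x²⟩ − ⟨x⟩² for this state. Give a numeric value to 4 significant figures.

Compute ⟨x⟩ and ⟨x²⟩ separately, then (Δx)² = ⟨x²⟩ − ⟨x⟩².
Every integrand reduces to terms xʲ·e^(−2βx) on [0, ∞); use ∫₀^∞ xʲ·e^(−2βx) dx = j!/(2β)^(j+1).
⟨x⟩ = 0.14749 and ⟨x²⟩ = 0.043508.
(Δx)² = 0.043508 − (0.14749)² = 0.021754.

0.02175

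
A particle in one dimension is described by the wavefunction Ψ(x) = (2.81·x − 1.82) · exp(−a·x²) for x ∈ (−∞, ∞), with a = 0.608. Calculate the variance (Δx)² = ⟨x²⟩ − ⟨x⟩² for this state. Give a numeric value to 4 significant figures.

Compute ⟨x⟩ and ⟨x²⟩ separately, then (Δx)² = ⟨x²⟩ − ⟨x⟩².
Expand each integrand as polynomial × e^(−2ax²) and use ∫x^(2j)·e^(−2ax²) dx = (2j−1)!!/(4a)^j · √(π/(2a)), odd powers → 0; here √(π/(2a)) = 1.6073.
Normalization: ∫|Ψ|² dx = 10.543.
⟨x⟩ = -0.64120 and ⟨x²⟩ = 0.81825.
(Δx)² = 0.81825 − (-0.64120)² = 0.40711.

0.4071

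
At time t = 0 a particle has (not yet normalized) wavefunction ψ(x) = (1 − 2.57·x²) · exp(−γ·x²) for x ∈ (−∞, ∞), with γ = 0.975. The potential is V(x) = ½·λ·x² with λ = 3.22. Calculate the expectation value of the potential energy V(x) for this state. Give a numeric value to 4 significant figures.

1.492

⟨V⟩ = ∫ V(x)·|ψ|² dx / ∫|ψ|² dx.
Expand each integrand as polynomial × e^(−2γx²) and use ∫x^(2j)·e^(−2γx²) dx = (2j−1)!!/(4γ)^j · √(π/(2γ)), odd powers → 0; here √(π/(2γ)) = 1.2693.
State is unnormalized: ∫|ψ|² dx = 1.2500, and ∫ψ*·V(x)·ψ dx = 1.8653, so ⟨V⟩ = 1.8653 / 1.2500.
⟨V⟩ = 1.4923.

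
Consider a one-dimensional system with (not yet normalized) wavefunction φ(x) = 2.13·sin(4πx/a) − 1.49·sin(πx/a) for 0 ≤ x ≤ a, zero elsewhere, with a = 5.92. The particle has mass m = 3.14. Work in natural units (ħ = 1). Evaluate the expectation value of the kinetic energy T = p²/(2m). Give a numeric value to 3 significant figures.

T = −(ħ²/2m) d²/dx², so ⟨T⟩ = −(ħ²/2m) ∫ φ*·φ'' dx / ∫|φ|² dx; with m = 3.14.
d²/dx² sin(jπx/a) = −(jπ/a)²·sin(jπx/a); on 0 ≤ x ≤ a, ∫sin²(jπx/a) dx = a/2 and ∫sin(jπx/a)·sin(lπx/a) dx = 0 for j ≠ l, so only diagonal terms survive in ∫|φ|² and ∫φ·φ″; ∫φ·φ′ dx = [φ²/2] between the walls = 0.
State is unnormalized: ∫|φ|² dx = 20.001, and ∫φ*·(−ħ²/2m · φ'') dx = 9.9300, so ⟨T⟩ = 9.9300 / 20.001.
⟨T⟩ = 0.49648.

0.496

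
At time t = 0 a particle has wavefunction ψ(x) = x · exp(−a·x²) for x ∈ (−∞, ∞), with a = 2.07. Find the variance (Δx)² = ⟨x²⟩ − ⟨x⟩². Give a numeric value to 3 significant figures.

Compute ⟨x⟩ and ⟨x²⟩ separately, then (Δx)² = ⟨x²⟩ − ⟨x⟩².
Expand each integrand as polynomial × e^(−2ax²) and use ∫x^(2j)·e^(−2ax²) dx = (2j−1)!!/(4a)^j · √(π/(2a)), odd powers → 0; here √(π/(2a)) = 0.87111.
Normalization: ∫|ψ|² dx = 0.10521.
⟨x⟩ = 0.0000 and ⟨x²⟩ = 0.36232.
(Δx)² = 0.36232 − (0.0000)² = 0.36232.

0.362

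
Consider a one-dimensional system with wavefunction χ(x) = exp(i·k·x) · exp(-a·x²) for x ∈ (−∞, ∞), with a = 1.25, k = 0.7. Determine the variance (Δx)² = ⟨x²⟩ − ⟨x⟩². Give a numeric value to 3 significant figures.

0.200

Compute ⟨x⟩ and ⟨x²⟩ separately, then (Δx)² = ⟨x²⟩ − ⟨x⟩².
Gaussian moments: ∫x^(2j)·e^(−2ax²) dx = (2j−1)!!/(4a)^j · √(π/(2a)), odd powers integrate to 0; here √(π/(2a)) = 1.1210.
Normalization: ∫|χ|² dx = 1.1210.
⟨x⟩ = 0.0000 and ⟨x²⟩ = 0.20000.
(Δx)² = 0.20000 − (0.0000)² = 0.20000.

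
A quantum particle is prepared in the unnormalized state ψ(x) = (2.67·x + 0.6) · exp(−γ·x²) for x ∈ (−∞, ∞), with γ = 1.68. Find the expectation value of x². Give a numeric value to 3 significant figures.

⟨x²⟩ = ∫ x²·|ψ|² dx / ∫|ψ|² dx (integrals over the domain).
Expand each integrand as polynomial × e^(−2γx²) and use ∫x^(2j)·e^(−2γx²) dx = (2j−1)!!/(4γ)^j · √(π/(2γ)), odd powers → 0; here √(π/(2γ)) = 0.96695.
State is unnormalized: ∫|ψ|² dx = 1.3739, and ∫ψ*·x²·ψ dx = 0.50974, so ⟨x²⟩ = 0.50974 / 1.3739.
⟨x²⟩ = 0.37102.

0.371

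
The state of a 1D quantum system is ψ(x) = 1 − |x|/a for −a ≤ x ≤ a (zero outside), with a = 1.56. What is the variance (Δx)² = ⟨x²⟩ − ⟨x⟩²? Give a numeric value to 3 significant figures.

0.243

Compute ⟨x⟩ and ⟨x²⟩ separately, then (Δx)² = ⟨x²⟩ − ⟨x⟩².
ψ is even, so ∫ over [−a, a] = 2∫₀ᵃ with ψ = 1 − x/a there: ∫₀ᵃ (1 − x/a)² dx = a/3, ∫₀ᵃ x²(1 − x/a)² dx = a³/30, ∫₀ᵃ x⁴(1 − x/a)² dx = a⁵/105.
Normalization: ∫|ψ|² dx = 1.0400.
⟨x⟩ = 0.0000 and ⟨x²⟩ = 0.24336.
(Δx)² = 0.24336 − (0.0000)² = 0.24336.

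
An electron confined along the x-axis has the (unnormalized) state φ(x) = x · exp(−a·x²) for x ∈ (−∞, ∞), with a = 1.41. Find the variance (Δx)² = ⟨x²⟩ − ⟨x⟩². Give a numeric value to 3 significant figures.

Compute ⟨x⟩ and ⟨x²⟩ separately, then (Δx)² = ⟨x²⟩ − ⟨x⟩².
Expand each integrand as polynomial × e^(−2ax²) and use ∫x^(2j)·e^(−2ax²) dx = (2j−1)!!/(4a)^j · √(π/(2a)), odd powers → 0; here √(π/(2a)) = 1.0555.
Normalization: ∫|φ|² dx = 0.18714.
⟨x⟩ = 0.0000 and ⟨x²⟩ = 0.53191.
(Δx)² = 0.53191 − (0.0000)² = 0.53191.

0.532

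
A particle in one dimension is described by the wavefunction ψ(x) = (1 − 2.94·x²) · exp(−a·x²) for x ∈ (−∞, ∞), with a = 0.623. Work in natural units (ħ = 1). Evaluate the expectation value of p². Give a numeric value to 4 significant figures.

p² ψ = −ħ² d²ψ/dx²; ⟨p²⟩ = −ħ² ∫ ψ*·ψ'' dx / ∫|ψ|² dx.
Expand each integrand as polynomial × e^(−2ax²) and use ∫x^(2j)·e^(−2ax²) dx = (2j−1)!!/(4a)^j · √(π/(2a)), odd powers → 0; here √(π/(2a)) = 1.5879. Differentiate with the product rule, d/dx e^(−ax²) = −2ax·e^(−ax²).
State is unnormalized: ∫|ψ|² dx = 4.4715, and ∫ψ*·(−ħ² ψ'') dx = 12.962, so ⟨p²⟩ = 12.962 / 4.4715.
⟨p²⟩ = 2.8987.

2.899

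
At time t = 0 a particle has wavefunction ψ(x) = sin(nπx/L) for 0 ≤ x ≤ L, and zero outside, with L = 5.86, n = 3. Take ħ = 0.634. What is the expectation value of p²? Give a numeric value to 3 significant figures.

1.04

p² ψ = −ħ² d²ψ/dx²; ⟨p²⟩ = −ħ² ∫ ψ*·ψ'' dx / ∫|ψ|² dx.
d/dx sin(nπx/L) = (nπ/L)·cos(nπx/L) and d²/dx² sin(nπx/L) = −(nπ/L)²·sin(nπx/L); on 0 ≤ x ≤ L, ∫sin²(nπx/L) dx = L/2 and ∫sin(nπx/L)·cos(nπx/L) dx = 0.
State is unnormalized: ∫|ψ|² dx = 2.9300, and ∫ψ*·(−ħ² ψ'') dx = 3.0464, so ⟨p²⟩ = 3.0464 / 2.9300.
⟨p²⟩ = 1.0397.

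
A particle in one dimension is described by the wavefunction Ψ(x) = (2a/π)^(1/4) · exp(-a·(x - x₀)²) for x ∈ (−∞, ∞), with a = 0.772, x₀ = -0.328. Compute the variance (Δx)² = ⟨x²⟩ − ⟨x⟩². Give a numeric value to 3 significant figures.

0.324

Compute ⟨x⟩ and ⟨x²⟩ separately, then (Δx)² = ⟨x²⟩ − ⟨x⟩².
Gaussian moments (u = x − x₀): ∫u^(2j)·e^(−2au²) du = (2j−1)!!/(4a)^j · √(π/(2a)), odd powers integrate to 0; here √(π/(2a)) = 1.4264.
⟨x⟩ = -0.32800 and ⟨x²⟩ = 0.43142.
(Δx)² = 0.43142 − (-0.32800)² = 0.32383.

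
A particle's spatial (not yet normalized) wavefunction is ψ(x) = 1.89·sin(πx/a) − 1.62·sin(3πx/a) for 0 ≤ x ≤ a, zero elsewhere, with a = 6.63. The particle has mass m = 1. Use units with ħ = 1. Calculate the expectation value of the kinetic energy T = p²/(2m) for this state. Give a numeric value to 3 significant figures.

T = −(ħ²/2m) d²/dx², so ⟨T⟩ = −(ħ²/2m) ∫ ψ*·ψ'' dx / ∫|ψ|² dx; with m = 1.
d²/dx² sin(jπx/a) = −(jπ/a)²·sin(jπx/a); on 0 ≤ x ≤ a, ∫sin²(jπx/a) dx = a/2 and ∫sin(jπx/a)·sin(lπx/a) dx = 0 for j ≠ l, so only diagonal terms survive in ∫|ψ|² and ∫ψ·ψ″; ∫ψ·ψ′ dx = [ψ²/2] between the walls = 0.
State is unnormalized: ∫|ψ|² dx = 20.541, and ∫ψ*·(−ħ²/2m · ψ'') dx = 10.120, so ⟨T⟩ = 10.120 / 20.541.
⟨T⟩ = 0.49264.

0.493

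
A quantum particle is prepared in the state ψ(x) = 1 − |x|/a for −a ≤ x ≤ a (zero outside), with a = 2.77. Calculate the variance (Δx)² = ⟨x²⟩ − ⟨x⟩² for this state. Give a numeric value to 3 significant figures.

0.767

Compute ⟨x⟩ and ⟨x²⟩ separately, then (Δx)² = ⟨x²⟩ − ⟨x⟩².
ψ is even, so ∫ over [−a, a] = 2∫₀ᵃ with ψ = 1 − x/a there: ∫₀ᵃ (1 − x/a)² dx = a/3, ∫₀ᵃ x²(1 − x/a)² dx = a³/30, ∫₀ᵃ x⁴(1 − x/a)² dx = a⁵/105.
Normalization: ∫|ψ|² dx = 1.8467.
⟨x⟩ = 0.0000 and ⟨x²⟩ = 0.76729.
(Δx)² = 0.76729 − (0.0000)² = 0.76729.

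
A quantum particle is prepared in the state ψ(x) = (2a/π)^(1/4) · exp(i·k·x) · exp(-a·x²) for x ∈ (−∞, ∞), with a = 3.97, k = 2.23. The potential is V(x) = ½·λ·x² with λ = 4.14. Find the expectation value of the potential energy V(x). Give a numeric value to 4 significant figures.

⟨V⟩ = ∫ V(x)·|ψ|² dx.
Gaussian moments: ∫x^(2j)·e^(−2ax²) dx = (2j−1)!!/(4a)^j · √(π/(2a)), odd powers integrate to 0; here √(π/(2a)) = 0.62902.
⟨V⟩ = 0.13035.

0.1304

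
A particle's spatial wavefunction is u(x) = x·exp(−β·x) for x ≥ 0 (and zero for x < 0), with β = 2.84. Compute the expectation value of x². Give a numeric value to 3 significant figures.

⟨x²⟩ = ∫ x²·|u|² dx / ∫|u|² dx (integrals over the domain).
Every integrand reduces to terms xʲ·e^(−2βx) on [0, ∞); use ∫₀^∞ xʲ·e^(−2βx) dx = j!/(2β)^(j+1).
State is unnormalized: ∫|u|² dx = 0.010914, and ∫u*·x²·u dx = 0.0040595, so ⟨x²⟩ = 0.0040595 / 0.010914.
⟨x²⟩ = 0.37195.

0.372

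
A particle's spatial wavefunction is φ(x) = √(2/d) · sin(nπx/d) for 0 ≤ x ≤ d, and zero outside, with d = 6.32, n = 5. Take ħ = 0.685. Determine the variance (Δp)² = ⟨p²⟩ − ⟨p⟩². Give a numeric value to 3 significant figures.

2.90

Compute ⟨p⟩ and ⟨p²⟩ separately; (Δp)² = ⟨p²⟩ − ⟨p⟩².
d/dx sin(nπx/d) = (nπ/d)·cos(nπx/d) and d²/dx² sin(nπx/d) = −(nπ/d)²·sin(nπx/d); on 0 ≤ x ≤ d, ∫sin²(nπx/d) dx = d/2 and ∫sin(nπx/d)·cos(nπx/d) dx = 0.
⟨p⟩ = 0.0000 and ⟨p²⟩ = 2.8986.
(Δp)² = 2.8986 − (0.0000)² = 2.8986.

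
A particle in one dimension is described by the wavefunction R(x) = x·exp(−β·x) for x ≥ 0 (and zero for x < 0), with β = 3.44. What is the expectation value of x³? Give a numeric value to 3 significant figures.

⟨x³⟩ = ∫ x³·|R|² dx / ∫|R|² dx (integrals over the domain).
Every integrand reduces to terms xʲ·e^(−2βx) on [0, ∞); use ∫₀^∞ xʲ·e^(−2βx) dx = j!/(2β)^(j+1).
State is unnormalized: ∫|R|² dx = 0.0061414, and ∫R*·x³·R dx = 0.0011315, so ⟨x³⟩ = 0.0011315 / 0.0061414.
⟨x³⟩ = 0.18424.

0.184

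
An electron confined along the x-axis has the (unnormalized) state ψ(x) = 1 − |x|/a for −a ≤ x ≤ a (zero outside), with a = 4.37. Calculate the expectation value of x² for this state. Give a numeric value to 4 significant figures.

⟨x²⟩ = ∫ x²·|ψ|² dx / ∫|ψ|² dx (integrals over the domain).
ψ is even, so ∫ over [−a, a] = 2∫₀ᵃ with ψ = 1 − x/a there: ∫₀ᵃ (1 − x/a)² dx = a/3, ∫₀ᵃ x²(1 − x/a)² dx = a³/30, ∫₀ᵃ x⁴(1 − x/a)² dx = a⁵/105.
State is unnormalized: ∫|ψ|² dx = 2.9133, and ∫ψ*·x²·ψ dx = 5.5636, so ⟨x²⟩ = 5.5636 / 2.9133.
⟨x²⟩ = 1.9097.

1.910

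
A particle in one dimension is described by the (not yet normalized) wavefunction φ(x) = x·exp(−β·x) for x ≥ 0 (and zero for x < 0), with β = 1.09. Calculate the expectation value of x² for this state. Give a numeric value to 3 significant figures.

2.53

⟨x²⟩ = ∫ x²·|φ|² dx / ∫|φ|² dx (integrals over the domain).
Every integrand reduces to terms xʲ·e^(−2βx) on [0, ∞); use ∫₀^∞ xʲ·e^(−2βx) dx = j!/(2β)^(j+1).
State is unnormalized: ∫|φ|² dx = 0.19305, and ∫φ*·x²·φ dx = 0.48745, so ⟨x²⟩ = 0.48745 / 0.19305.
⟨x²⟩ = 2.5250.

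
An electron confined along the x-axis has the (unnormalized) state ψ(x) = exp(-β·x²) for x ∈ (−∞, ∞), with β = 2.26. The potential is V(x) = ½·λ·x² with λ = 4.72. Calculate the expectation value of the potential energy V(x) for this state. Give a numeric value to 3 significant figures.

0.261

⟨V⟩ = ∫ V(x)·|ψ|² dx / ∫|ψ|² dx.
Gaussian moments: ∫x^(2j)·e^(−2βx²) dx = (2j−1)!!/(4β)^j · √(π/(2β)), odd powers integrate to 0; here √(π/(2β)) = 0.83369.
State is unnormalized: ∫|ψ|² dx = 0.83369, and ∫ψ*·V(x)·ψ dx = 0.21765, so ⟨V⟩ = 0.21765 / 0.83369.
⟨V⟩ = 0.26106.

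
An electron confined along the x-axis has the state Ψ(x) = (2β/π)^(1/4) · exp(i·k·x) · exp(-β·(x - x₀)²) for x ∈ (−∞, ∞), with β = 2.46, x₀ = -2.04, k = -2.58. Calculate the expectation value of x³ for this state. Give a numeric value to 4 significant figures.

-9.112

⟨x³⟩ = ∫ x³·|Ψ|² dx (integrals over the domain).
Gaussian moments (u = x − x₀): ∫u^(2j)·e^(−2βu²) du = (2j−1)!!/(4β)^j · √(π/(2β)), odd powers integrate to 0; here √(π/(2β)) = 0.79908.
⟨x³⟩ = -9.1116.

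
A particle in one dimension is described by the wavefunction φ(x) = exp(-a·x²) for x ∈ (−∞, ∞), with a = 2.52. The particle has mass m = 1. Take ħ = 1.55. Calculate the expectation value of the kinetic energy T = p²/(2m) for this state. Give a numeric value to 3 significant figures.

T = −(ħ²/2m) d²/dx², so ⟨T⟩ = −(ħ²/2m) ∫ φ*·φ'' dx / ∫|φ|² dx; with m = 1.
Gaussian moments: ∫x^(2j)·e^(−2ax²) dx = (2j−1)!!/(4a)^j · √(π/(2a)), odd powers integrate to 0; here √(π/(2a)) = 0.78951. Derivatives: d/dx e^(−ax²) = −2ax·e^(−ax²), d²/dx² e^(−ax²) = (4a²x² − 2a)·e^(−ax²).
State is unnormalized: ∫|φ|² dx = 0.78951, and ∫φ*·(−ħ²/2m · φ'') dx = 2.3900, so ⟨T⟩ = 2.3900 / 0.78951.
⟨T⟩ = 3.0272.

3.03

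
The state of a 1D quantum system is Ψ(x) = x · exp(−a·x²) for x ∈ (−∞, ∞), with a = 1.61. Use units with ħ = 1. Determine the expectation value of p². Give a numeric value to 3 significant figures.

4.83

p² Ψ = −ħ² d²Ψ/dx²; ⟨p²⟩ = −ħ² ∫ Ψ*·Ψ'' dx / ∫|Ψ|² dx.
Expand each integrand as polynomial × e^(−2ax²) and use ∫x^(2j)·e^(−2ax²) dx = (2j−1)!!/(4a)^j · √(π/(2a)), odd powers → 0; here √(π/(2a)) = 0.98775. Differentiate with the product rule, d/dx e^(−ax²) = −2ax·e^(−ax²).
State is unnormalized: ∫|Ψ|² dx = 0.15338, and ∫Ψ*·(−ħ² Ψ'') dx = 0.74081, so ⟨p²⟩ = 0.74081 / 0.15338.
⟨p²⟩ = 4.8300.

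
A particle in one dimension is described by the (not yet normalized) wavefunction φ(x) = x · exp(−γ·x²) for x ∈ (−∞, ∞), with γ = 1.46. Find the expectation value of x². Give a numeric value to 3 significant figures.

0.514

⟨x²⟩ = ∫ x²·|φ|² dx / ∫|φ|² dx (integrals over the domain).
Expand each integrand as polynomial × e^(−2γx²) and use ∫x^(2j)·e^(−2γx²) dx = (2j−1)!!/(4γ)^j · √(π/(2γ)), odd powers → 0; here √(π/(2γ)) = 1.0373.
State is unnormalized: ∫|φ|² dx = 0.17761, and ∫φ*·x²·φ dx = 0.091239, so ⟨x²⟩ = 0.091239 / 0.17761.
⟨x²⟩ = 0.51370.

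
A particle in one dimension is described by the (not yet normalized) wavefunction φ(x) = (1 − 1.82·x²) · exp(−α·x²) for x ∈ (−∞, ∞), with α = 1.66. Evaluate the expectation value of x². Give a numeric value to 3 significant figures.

⟨x²⟩ = ∫ x²·|φ|² dx / ∫|φ|² dx (integrals over the domain).
Expand each integrand as polynomial × e^(−2αx²) and use ∫x^(2j)·e^(−2αx²) dx = (2j−1)!!/(4α)^j · √(π/(2α)), odd powers → 0; here √(π/(2α)) = 0.97276.
State is unnormalized: ∫|φ|² dx = 0.65875, and ∫φ*·x²·φ dx = 0.070665, so ⟨x²⟩ = 0.070665 / 0.65875.
⟨x²⟩ = 0.10727.

0.107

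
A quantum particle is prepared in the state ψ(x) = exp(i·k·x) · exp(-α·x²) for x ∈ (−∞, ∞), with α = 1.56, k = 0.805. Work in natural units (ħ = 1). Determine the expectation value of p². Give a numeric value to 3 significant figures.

2.21

p² ψ = −ħ² d²ψ/dx²; ⟨p²⟩ = −ħ² ∫ ψ*·ψ'' dx / ∫|ψ|² dx.
Gaussian moments: ∫x^(2j)·e^(−2αx²) dx = (2j−1)!!/(4α)^j · √(π/(2α)), odd powers integrate to 0; here √(π/(2α)) = 1.0035. Derivatives: ψ′ = (ik − 2αx)·ψ, ψ″ = ((ik − 2αx)² − 2α)·ψ; the odd-in-x pieces drop out.
State is unnormalized: ∫|ψ|² dx = 1.0035, and ∫ψ*·(−ħ² ψ'') dx = 2.2157, so ⟨p²⟩ = 2.2157 / 1.0035.
⟨p²⟩ = 2.2080.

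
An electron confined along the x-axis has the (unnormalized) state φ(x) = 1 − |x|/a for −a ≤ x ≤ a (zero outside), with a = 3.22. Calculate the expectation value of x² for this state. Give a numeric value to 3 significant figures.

⟨x²⟩ = ∫ x²·|φ|² dx / ∫|φ|² dx (integrals over the domain).
φ is even, so ∫ over [−a, a] = 2∫₀ᵃ with φ = 1 − x/a there: ∫₀ᵃ (1 − x/a)² dx = a/3, ∫₀ᵃ x²(1 − x/a)² dx = a³/30, ∫₀ᵃ x⁴(1 − x/a)² dx = a⁵/105.
State is unnormalized: ∫|φ|² dx = 2.1467, and ∫φ*·x²·φ dx = 2.2257, so ⟨x²⟩ = 2.2257 / 2.1467.
⟨x²⟩ = 1.0368.

1.04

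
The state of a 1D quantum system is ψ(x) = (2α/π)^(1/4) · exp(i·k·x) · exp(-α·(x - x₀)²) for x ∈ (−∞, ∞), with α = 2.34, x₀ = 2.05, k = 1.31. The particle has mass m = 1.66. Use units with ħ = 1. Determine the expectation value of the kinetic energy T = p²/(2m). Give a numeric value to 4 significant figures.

1.222

T = −(ħ²/2m) d²/dx², so ⟨T⟩ = −(ħ²/2m) ∫ ψ*·ψ'' dx; with m = 1.66.
Gaussian moments (u = x − x₀): ∫u^(2j)·e^(−2αu²) du = (2j−1)!!/(4α)^j · √(π/(2α)), odd powers integrate to 0; here √(π/(2α)) = 0.81932. Derivatives: ψ′ = (ik − 2αu)·ψ, ψ″ = ((ik − 2αu)² − 2α)·ψ; the odd-in-u pieces drop out.
⟨T⟩ = 1.2217.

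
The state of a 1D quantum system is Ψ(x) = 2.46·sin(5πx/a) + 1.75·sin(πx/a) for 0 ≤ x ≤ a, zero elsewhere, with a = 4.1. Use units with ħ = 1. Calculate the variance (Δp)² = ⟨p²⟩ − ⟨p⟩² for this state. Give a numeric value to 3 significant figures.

9.94

Compute ⟨p⟩ and ⟨p²⟩ separately; (Δp)² = ⟨p²⟩ − ⟨p⟩².
d²/dx² sin(jπx/a) = −(jπ/a)²·sin(jπx/a); on 0 ≤ x ≤ a, ∫sin²(jπx/a) dx = a/2 and ∫sin(jπx/a)·sin(lπx/a) dx = 0 for j ≠ l, so only diagonal terms survive in ∫|Ψ|² and ∫Ψ·Ψ″; ∫Ψ·Ψ′ dx = [Ψ²/2] between the walls = 0.
Normalization: ∫|Ψ|² dx = 18.684.
⟨p⟩ = 0.0000 and ⟨p²⟩ = 9.9433.
(Δp)² = 9.9433 − (0.0000)² = 9.9433.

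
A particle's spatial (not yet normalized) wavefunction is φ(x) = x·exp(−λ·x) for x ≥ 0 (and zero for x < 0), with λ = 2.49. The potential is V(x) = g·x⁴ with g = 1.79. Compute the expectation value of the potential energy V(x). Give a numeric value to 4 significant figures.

1.048

⟨V⟩ = ∫ V(x)·|φ|² dx / ∫|φ|² dx.
Every integrand reduces to terms xʲ·e^(−2λx) on [0, ∞); use ∫₀^∞ xʲ·e^(−2λx) dx = j!/(2λ)^(j+1).
State is unnormalized: ∫|φ|² dx = 0.016194, and ∫φ*·V(x)·φ dx = 0.016966, so ⟨V⟩ = 0.016966 / 0.016194.
⟨V⟩ = 1.0477.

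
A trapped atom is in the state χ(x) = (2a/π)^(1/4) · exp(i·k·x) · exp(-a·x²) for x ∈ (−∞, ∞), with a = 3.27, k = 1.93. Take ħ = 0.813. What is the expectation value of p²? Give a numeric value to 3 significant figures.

4.62

p² χ = −ħ² d²χ/dx²; ⟨p²⟩ = −ħ² ∫ χ*·χ'' dx.
Gaussian moments: ∫x^(2j)·e^(−2ax²) dx = (2j−1)!!/(4a)^j · √(π/(2a)), odd powers integrate to 0; here √(π/(2a)) = 0.69308. Derivatives: χ′ = (ik − 2ax)·χ, χ″ = ((ik − 2ax)² − 2a)·χ; the odd-in-x pieces drop out.
⟨p²⟩ = 4.6234.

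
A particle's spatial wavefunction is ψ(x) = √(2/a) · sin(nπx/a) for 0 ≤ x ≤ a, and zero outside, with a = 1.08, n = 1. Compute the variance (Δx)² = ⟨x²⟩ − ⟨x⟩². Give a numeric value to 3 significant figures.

0.0381

Compute ⟨x⟩ and ⟨x²⟩ separately, then (Δx)² = ⟨x²⟩ − ⟨x⟩².
With sin²θ = (1 − cos2θ)/2 on 0 ≤ x ≤ a: ∫sin²(nπx/a) dx = a/2, ∫x·sin²(nπx/a) dx = a²/4, ∫x²·sin²(nπx/a) dx = a³·(1/6 − 1/(4n²π²)); higher powers xᵏ the same way, integrating xᵏ·cos(2nπx/a) by parts.
⟨x⟩ = 0.54000 and ⟨x²⟩ = 0.32971.
(Δx)² = 0.32971 − (0.54000)² = 0.038109.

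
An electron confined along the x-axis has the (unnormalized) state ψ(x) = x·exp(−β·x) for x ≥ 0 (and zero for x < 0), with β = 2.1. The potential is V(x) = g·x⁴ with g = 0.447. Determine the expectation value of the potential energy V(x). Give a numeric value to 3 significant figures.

⟨V⟩ = ∫ V(x)·|ψ|² dx / ∫|ψ|² dx.
Every integrand reduces to terms xʲ·e^(−2βx) on [0, ∞); use ∫₀^∞ xʲ·e^(−2βx) dx = j!/(2β)^(j+1).
State is unnormalized: ∫|ψ|² dx = 0.026995, and ∫ψ*·V(x)·ψ dx = 0.013960, so ⟨V⟩ = 0.013960 / 0.026995.
⟨V⟩ = 0.51715.

0.517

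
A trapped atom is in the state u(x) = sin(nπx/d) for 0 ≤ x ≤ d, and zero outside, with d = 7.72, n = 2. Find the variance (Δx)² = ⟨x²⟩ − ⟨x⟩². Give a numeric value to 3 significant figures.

4.21

Compute ⟨x⟩ and ⟨x²⟩ separately, then (Δx)² = ⟨x²⟩ − ⟨x⟩².
With sin²θ = (1 − cos2θ)/2 on 0 ≤ x ≤ d: ∫sin²(nπx/d) dx = d/2, ∫x·sin²(nπx/d) dx = d²/4, ∫x²·sin²(nπx/d) dx = d³·(1/6 − 1/(4n²π²)); higher powers xᵏ the same way, integrating xᵏ·cos(2nπx/d) by parts.
Normalization: ∫|u|² dx = 3.8600.
⟨x⟩ = 3.8600 and ⟨x²⟩ = 19.111.
(Δx)² = 19.111 − (3.8600)² = 4.2117.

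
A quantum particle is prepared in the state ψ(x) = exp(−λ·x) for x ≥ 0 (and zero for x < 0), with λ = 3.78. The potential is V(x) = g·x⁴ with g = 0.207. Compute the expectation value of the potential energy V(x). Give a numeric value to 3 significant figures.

0.00152

⟨V⟩ = ∫ V(x)·|ψ|² dx / ∫|ψ|² dx.
Every integrand reduces to terms xʲ·e^(−2λx) on [0, ∞); use ∫₀^∞ xʲ·e^(−2λx) dx = j!/(2λ)^(j+1).
State is unnormalized: ∫|ψ|² dx = 0.13228, and ∫ψ*·V(x)·ψ dx = 0.00020117, so ⟨V⟩ = 0.00020117 / 0.13228.
⟨V⟩ = 0.0015209.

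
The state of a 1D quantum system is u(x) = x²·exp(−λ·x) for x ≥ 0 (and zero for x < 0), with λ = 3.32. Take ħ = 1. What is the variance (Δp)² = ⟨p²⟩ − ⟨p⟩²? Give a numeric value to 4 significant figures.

Compute ⟨p⟩ and ⟨p²⟩ separately; (Δp)² = ⟨p²⟩ − ⟨p⟩².
Differentiate x²·exp(−λ·x) with the product rule; every integrand then reduces to terms xʲ·e^(−2λx) on [0, ∞), with ∫₀^∞ xʲ·e^(−2λx) dx = j!/(2λ)^(j+1).
Normalization: ∫|u|² dx = 0.0018594.
⟨p⟩ = 0.0000 and ⟨p²⟩ = 3.6741.
(Δp)² = 3.6741 − (0.0000)² = 3.6741.

3.674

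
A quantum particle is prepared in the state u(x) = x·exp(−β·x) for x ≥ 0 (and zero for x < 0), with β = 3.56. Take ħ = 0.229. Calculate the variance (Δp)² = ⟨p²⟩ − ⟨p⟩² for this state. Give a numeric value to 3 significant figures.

0.665

Compute ⟨p⟩ and ⟨p²⟩ separately; (Δp)² = ⟨p²⟩ − ⟨p⟩².
Differentiate x·exp(−β·x) with the product rule; every integrand then reduces to terms xʲ·e^(−2βx) on [0, ∞), with ∫₀^∞ xʲ·e^(−2βx) dx = j!/(2β)^(j+1).
Normalization: ∫|u|² dx = 0.0055410.
⟨p⟩ = 0.0000 and ⟨p²⟩ = 0.66462.
(Δp)² = 0.66462 − (0.0000)² = 0.66462.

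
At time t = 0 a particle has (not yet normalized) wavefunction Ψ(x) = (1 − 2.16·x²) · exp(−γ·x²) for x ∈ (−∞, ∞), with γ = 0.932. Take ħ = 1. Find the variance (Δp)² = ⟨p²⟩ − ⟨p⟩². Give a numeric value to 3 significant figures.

Compute ⟨p⟩ and ⟨p²⟩ separately; (Δp)² = ⟨p²⟩ − ⟨p⟩².
Expand each integrand as polynomial × e^(−2γx²) and use ∫x^(2j)·e^(−2γx²) dx = (2j−1)!!/(4γ)^j · √(π/(2γ)), odd powers → 0; here √(π/(2γ)) = 1.2982. Differentiate with the product rule, d/dx e^(−γx²) = −2γx·e^(−γx²).
Normalization: ∫|Ψ|² dx = 1.1013.
⟨p⟩ = 0.0000 and ⟨p²⟩ = 4.9535.
(Δp)² = 4.9535 − (0.0000)² = 4.9535.

4.95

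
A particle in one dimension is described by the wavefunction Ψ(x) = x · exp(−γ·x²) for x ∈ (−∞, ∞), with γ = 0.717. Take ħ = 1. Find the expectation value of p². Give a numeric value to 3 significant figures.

2.15

p² Ψ = −ħ² d²Ψ/dx²; ⟨p²⟩ = −ħ² ∫ Ψ*·Ψ'' dx / ∫|Ψ|² dx.
Expand each integrand as polynomial × e^(−2γx²) and use ∫x^(2j)·e^(−2γx²) dx = (2j−1)!!/(4γ)^j · √(π/(2γ)), odd powers → 0; here √(π/(2γ)) = 1.4801. Differentiate with the product rule, d/dx e^(−γx²) = −2γx·e^(−γx²).
State is unnormalized: ∫|Ψ|² dx = 0.51608, and ∫Ψ*·(−ħ² Ψ'') dx = 1.1101, so ⟨p²⟩ = 1.1101 / 0.51608.
⟨p²⟩ = 2.1510.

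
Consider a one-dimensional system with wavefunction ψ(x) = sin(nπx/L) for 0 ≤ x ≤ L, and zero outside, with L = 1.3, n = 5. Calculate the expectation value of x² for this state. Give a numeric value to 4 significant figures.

0.5599

⟨x²⟩ = ∫ x²·|ψ|² dx / ∫|ψ|² dx (integrals over the domain).
With sin²θ = (1 − cos2θ)/2 on 0 ≤ x ≤ L: ∫sin²(nπx/L) dx = L/2, ∫x·sin²(nπx/L) dx = L²/4, ∫x²·sin²(nπx/L) dx = L³·(1/6 − 1/(4n²π²)); higher powers xᵏ the same way, integrating xᵏ·cos(2nπx/L) by parts.
State is unnormalized: ∫|ψ|² dx = 0.65000, and ∫ψ*·x²·ψ dx = 0.36394, so ⟨x²⟩ = 0.36394 / 0.65000.
⟨x²⟩ = 0.55991.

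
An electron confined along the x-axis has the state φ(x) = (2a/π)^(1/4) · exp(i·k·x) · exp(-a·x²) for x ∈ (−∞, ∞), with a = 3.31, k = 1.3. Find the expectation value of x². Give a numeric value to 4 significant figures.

⟨x²⟩ = ∫ x²·|φ|² dx (integrals over the domain).
Gaussian moments: ∫x^(2j)·e^(−2ax²) dx = (2j−1)!!/(4a)^j · √(π/(2a)), odd powers integrate to 0; here √(π/(2a)) = 0.68888.
⟨x²⟩ = 0.075529.

0.07553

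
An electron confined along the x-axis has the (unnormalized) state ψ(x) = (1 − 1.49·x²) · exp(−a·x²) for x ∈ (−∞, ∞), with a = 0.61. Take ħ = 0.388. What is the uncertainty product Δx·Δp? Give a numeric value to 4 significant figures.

Δx = √(⟨x²⟩−⟨x⟩²), Δp = √(⟨p²⟩−⟨p⟩²).
Expand each integrand as polynomial × e^(−2ax²) and use ∫x^(2j)·e^(−2ax²) dx = (2j−1)!!/(4a)^j · √(π/(2a)), odd powers → 0; here √(π/(2a)) = 1.6047. Differentiate with the product rule, d/dx e^(−ax²) = −2ax·e^(−ax²).
Normalization: ∫|ψ|² dx = 1.4400.
⟨x⟩ = 0.0000, ⟨x²⟩ = 1.3379 ⇒ Δx = 1.1567.
⟨p⟩ = 0.0000, ⟨p²⟩ = 0.49443 ⇒ Δp = 0.70316.
Δx·Δp = 0.81333.

0.8133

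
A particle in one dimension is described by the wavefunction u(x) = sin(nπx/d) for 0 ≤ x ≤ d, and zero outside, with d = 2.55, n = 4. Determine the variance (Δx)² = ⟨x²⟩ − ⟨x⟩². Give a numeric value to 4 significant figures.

0.5213

Compute ⟨x⟩ and ⟨x²⟩ separately, then (Δx)² = ⟨x²⟩ − ⟨x⟩².
With sin²θ = (1 − cos2θ)/2 on 0 ≤ x ≤ d: ∫sin²(nπx/d) dx = d/2, ∫x·sin²(nπx/d) dx = d²/4, ∫x²·sin²(nπx/d) dx = d³·(1/6 − 1/(4n²π²)); higher powers xᵏ the same way, integrating xᵏ·cos(2nπx/d) by parts.
Normalization: ∫|u|² dx = 1.2750.
⟨x⟩ = 1.2750 and ⟨x²⟩ = 2.1469.
(Δx)² = 2.1469 − (1.2750)² = 0.52129.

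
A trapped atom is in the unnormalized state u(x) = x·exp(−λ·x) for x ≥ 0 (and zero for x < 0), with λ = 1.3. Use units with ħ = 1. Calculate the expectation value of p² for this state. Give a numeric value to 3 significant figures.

p² u = −ħ² d²u/dx²; ⟨p²⟩ = −ħ² ∫ u*·u'' dx / ∫|u|² dx.
Differentiate x·exp(−λ·x) with the product rule; every integrand then reduces to terms xʲ·e^(−2λx) on [0, ∞), with ∫₀^∞ xʲ·e^(−2λx) dx = j!/(2λ)^(j+1).
State is unnormalized: ∫|u|² dx = 0.11379, and ∫u*·(−ħ² u'') dx = 0.19231, so ⟨p²⟩ = 0.19231 / 0.11379.
⟨p²⟩ = 1.6900.

1.69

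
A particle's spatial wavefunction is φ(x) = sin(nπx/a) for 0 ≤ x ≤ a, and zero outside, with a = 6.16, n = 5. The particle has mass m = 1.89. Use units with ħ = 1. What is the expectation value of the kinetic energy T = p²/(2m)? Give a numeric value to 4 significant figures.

T = −(ħ²/2m) d²/dx², so ⟨T⟩ = −(ħ²/2m) ∫ φ*·φ'' dx / ∫|φ|² dx; with m = 1.89.
d/dx sin(nπx/a) = (nπ/a)·cos(nπx/a) and d²/dx² sin(nπx/a) = −(nπ/a)²·sin(nπx/a); on 0 ≤ x ≤ a, ∫sin²(nπx/a) dx = a/2 and ∫sin(nπx/a)·cos(nπx/a) dx = 0.
State is unnormalized: ∫|φ|² dx = 3.0800, and ∫φ*·(−ħ²/2m · φ'') dx = 5.2983, so ⟨T⟩ = 5.2983 / 3.0800.
⟨T⟩ = 1.7202.

1.720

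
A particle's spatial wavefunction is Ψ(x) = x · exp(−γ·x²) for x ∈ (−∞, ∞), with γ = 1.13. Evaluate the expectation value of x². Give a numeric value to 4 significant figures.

0.6637

⟨x²⟩ = ∫ x²·|Ψ|² dx / ∫|Ψ|² dx (integrals over the domain).
Expand each integrand as polynomial × e^(−2γx²) and use ∫x^(2j)·e^(−2γx²) dx = (2j−1)!!/(4γ)^j · √(π/(2γ)), odd powers → 0; here √(π/(2γ)) = 1.1790.
State is unnormalized: ∫|Ψ|² dx = 0.26084, and ∫Ψ*·x²·Ψ dx = 0.17313, so ⟨x²⟩ = 0.17313 / 0.26084.
⟨x²⟩ = 0.66372.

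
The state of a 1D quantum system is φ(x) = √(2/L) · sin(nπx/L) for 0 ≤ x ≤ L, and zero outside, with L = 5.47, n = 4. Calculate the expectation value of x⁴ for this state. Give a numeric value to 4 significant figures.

173.4

⟨x⁴⟩ = ∫ x⁴·|φ|² dx (integrals over the domain).
With sin²θ = (1 − cos2θ)/2 on 0 ≤ x ≤ L: ∫sin²(nπx/L) dx = L/2, ∫x·sin²(nπx/L) dx = L²/4, ∫x²·sin²(nπx/L) dx = L³·(1/6 − 1/(4n²π²)); higher powers xᵏ the same way, integrating xᵏ·cos(2nπx/L) by parts.
⟨x⁴⟩ = 173.44.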